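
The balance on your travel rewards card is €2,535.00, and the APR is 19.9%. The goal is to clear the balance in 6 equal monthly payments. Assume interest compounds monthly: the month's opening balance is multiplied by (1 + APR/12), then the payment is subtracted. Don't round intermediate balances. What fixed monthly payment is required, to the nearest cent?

€447.36

Monthly rate r = 19.9%/12 = 1.65833% = 0.0165833.
Level-payment amortization: P = B₀·r / (1 − (1+r)^(−n)) = 2535.00·0.0165833 / (1 − 1.01658^(−6)).
Denominator 1 − (1+r)^(−6) = 0.0939710214.
P = 42.0387 / 0.0939710214 ≈ 447.36.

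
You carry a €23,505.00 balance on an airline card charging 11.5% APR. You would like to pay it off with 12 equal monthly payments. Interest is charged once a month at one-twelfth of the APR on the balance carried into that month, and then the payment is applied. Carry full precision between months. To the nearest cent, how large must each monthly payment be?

€2,082.90

Monthly rate r = 11.5%/12 = 0.958333% = 0.00958333.
Level-payment amortization: P = B₀·r / (1 − (1+r)^(−n)) = 23505.00·0.00958333 / (1 − 1.00958^(−12)).
Denominator 1 − (1+r)^(−12) = 0.108145658.
P = 225.256 / 0.108145658 ≈ 2082.90.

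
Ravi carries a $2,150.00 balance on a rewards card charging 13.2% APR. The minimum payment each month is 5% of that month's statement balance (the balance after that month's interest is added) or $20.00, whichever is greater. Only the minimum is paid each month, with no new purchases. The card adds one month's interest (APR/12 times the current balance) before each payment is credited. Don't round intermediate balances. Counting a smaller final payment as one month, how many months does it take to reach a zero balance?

65 months

Monthly rate r = 13.2%/12 = 1.1% = 0.011.
While 5% of the post-interest balance exceeds $20.00, each month B ← (B·(1+r))·(1 − 0.05), i.e. B shrinks by the factor (1+r)·0.95 = 0.96045.
This holds for months 1–42. Entering month 43 the balance is $394.80; 5% of the post-interest balance is now below $20.00, so the flat $20.00 minimum applies from here.
From month 43 a fixed $20.00 at rate r clears $394.80 in 23 more payments. Total: 42 + 23 = 65 months.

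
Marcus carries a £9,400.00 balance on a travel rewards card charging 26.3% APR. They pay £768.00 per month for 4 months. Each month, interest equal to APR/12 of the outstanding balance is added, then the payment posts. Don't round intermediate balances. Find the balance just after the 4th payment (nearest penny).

Monthly rate r = 26.3%/12 = 2.19167% = 0.0219167.
Each month: B ← B·(1+r) − £768.00.
Month 1: interest £206.02; balance after payment £8,838.02.
Month 2: interest £193.70; balance after payment £8,263.72.
Month 3: interest £181.11; balance after payment £7,676.83.
Month 4: interest £168.25; balance after payment £7,077.08.

£7,077.08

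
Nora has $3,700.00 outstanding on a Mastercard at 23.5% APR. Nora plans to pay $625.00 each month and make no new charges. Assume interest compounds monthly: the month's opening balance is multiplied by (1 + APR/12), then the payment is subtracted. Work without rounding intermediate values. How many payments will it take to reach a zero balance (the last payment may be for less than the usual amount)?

7 payments

Monthly rate r = 23.5%/12 = 1.95833% = 0.0195833.
Recurrence: B ← B·(1+r) − $625.00.
Month 1: interest $72.46; balance after payment $3,147.46.
Month 2: interest $61.64; balance after payment $2,584.10.
Closed form: n = −ln(1 − rB₀/P)/ln(1+r) = −ln(0.88407)/ln(1.01958) ≈ 6.354, so the balance reaches zero during payment 7.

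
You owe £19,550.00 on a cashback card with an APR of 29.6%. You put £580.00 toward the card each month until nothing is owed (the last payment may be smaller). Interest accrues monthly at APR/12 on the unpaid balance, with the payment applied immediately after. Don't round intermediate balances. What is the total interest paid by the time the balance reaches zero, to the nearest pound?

£22,829

Monthly rate r = 29.6%/12 = 2.46667% = 0.0246667.
Payoff takes n = ⌈−ln(1 − rB₀/P)/ln(1+r)⌉ = ⌈73.067⌉ = 74 payments; the last is £39.18.
Total paid = 73·£580.00 + £39.18 = £42,379.18.
Total interest = total paid − principal = £42,379.18 − £19,550.00 = £22,829.18.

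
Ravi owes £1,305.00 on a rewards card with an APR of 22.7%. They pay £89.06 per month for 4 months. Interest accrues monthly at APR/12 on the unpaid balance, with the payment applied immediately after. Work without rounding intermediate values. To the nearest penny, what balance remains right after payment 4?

£1,040.11

Monthly rate r = 22.7%/12 = 1.89167% = 0.0189167.
Each month: B ← B·(1+r) − £89.06.
Month 1: interest £24.69; balance after payment £1,240.63.
Month 2: interest £23.47; balance after payment £1,175.03.
Month 3: interest £22.23; balance after payment £1,108.20.
Month 4: interest £20.96; balance after payment £1,040.11.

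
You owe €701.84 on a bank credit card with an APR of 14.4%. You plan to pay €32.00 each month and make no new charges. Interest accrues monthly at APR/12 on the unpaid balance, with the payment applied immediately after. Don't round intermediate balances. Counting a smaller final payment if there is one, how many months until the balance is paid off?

Monthly rate r = 14.4%/12 = 1.2% = 0.012.
Recurrence: B ← B·(1+r) − €32.00.
Month 1: interest €8.42; balance after payment €678.26.
Month 2: interest €8.14; balance after payment €654.40.
Closed form: n = −ln(1 − rB₀/P)/ln(1+r) = −ln(0.73681)/ln(1.012) ≈ 25.605, so the balance reaches zero during payment 26.

26 payments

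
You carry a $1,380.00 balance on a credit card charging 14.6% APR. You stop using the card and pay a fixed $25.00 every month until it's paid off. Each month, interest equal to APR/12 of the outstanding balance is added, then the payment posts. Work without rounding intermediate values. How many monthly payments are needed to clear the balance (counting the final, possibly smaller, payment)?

Monthly rate r = 14.6%/12 = 1.21667% = 0.0121667.
Recurrence: B ← B·(1+r) − $25.00.
Month 1: interest $16.79; balance after payment $1,371.79.
Month 2: interest $16.69; balance after payment $1,363.48.
Closed form: n = −ln(1 − rB₀/P)/ln(1+r) = −ln(0.3284)/ln(1.01217) ≈ 92.078, so the balance reaches zero during payment 93.

93 months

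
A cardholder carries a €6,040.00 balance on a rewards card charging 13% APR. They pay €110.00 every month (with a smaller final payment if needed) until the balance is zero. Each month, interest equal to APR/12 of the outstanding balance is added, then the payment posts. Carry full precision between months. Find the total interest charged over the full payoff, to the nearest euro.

Monthly rate r = 13%/12 = 1.08333% = 0.0108333.
Payoff takes n = ⌈−ln(1 − rB₀/P)/ln(1+r)⌉ = ⌈83.850⌉ = 84 payments; the last is €93.62.
Total paid = 83·€110.00 + €93.62 = €9,223.62.
Total interest = total paid − principal = €9,223.62 − €6,040.00 = €3,183.62.

€3,184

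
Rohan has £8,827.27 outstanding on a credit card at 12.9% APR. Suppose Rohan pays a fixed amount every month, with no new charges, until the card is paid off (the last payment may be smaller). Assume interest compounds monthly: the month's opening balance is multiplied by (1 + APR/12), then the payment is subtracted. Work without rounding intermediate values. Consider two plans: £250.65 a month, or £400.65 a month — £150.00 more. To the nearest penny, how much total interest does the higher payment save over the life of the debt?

Monthly rate r = 12.9%/12 = 1.075% = 0.01075.
At £250.65/mo: n = ⌈−ln(1 − rB₀/P)/ln(1+r)⌉ = 45 payments (last £124.24); total interest = total paid − £8,827.27 = £2,325.57.
At £400.65/mo: 26 payments (last £112.18); total interest £1,301.16.
Interest saved = £2,325.57 − £1,301.16 = £1,024.41.

£1,024.41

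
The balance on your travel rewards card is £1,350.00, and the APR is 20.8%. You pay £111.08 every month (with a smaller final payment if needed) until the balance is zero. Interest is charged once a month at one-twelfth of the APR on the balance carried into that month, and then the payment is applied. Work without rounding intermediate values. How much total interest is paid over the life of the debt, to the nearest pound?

£179

Monthly rate r = 20.8%/12 = 1.73333% = 0.0173333.
Payoff takes n = ⌈−ln(1 − rB₀/P)/ln(1+r)⌉ = ⌈13.765⌉ = 14 payments; the last is £85.20.
Total paid = 13·£111.08 + £85.20 = £1,529.24.
Total interest = total paid − principal = £1,529.24 − £1,350.00 = £179.24.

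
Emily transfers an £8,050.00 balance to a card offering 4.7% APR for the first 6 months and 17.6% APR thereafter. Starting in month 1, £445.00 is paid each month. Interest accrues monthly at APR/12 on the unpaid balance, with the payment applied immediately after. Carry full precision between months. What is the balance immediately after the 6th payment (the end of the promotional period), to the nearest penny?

£5,544.76

Promo months 1–6 at r₀ = 4.7%/12 = 0.00391667; months 7+ at r₁ = 17.6%/12 = 0.0146667.
After month 6: iterate B ← B·(1+r₀) − £445.00 for 6 months → £5,544.76.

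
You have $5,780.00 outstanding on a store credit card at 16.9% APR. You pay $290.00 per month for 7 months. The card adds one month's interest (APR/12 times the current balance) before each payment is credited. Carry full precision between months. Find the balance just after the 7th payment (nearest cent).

$4,256.65

Monthly rate r = 16.9%/12 = 1.40833% = 0.0140833.
Each month: B ← B·(1+r) − $290.00.
Month 1: interest $81.40; balance after payment $5,571.40.
Month 2: interest $78.46; balance after payment $5,359.87.
Month 3: interest $75.48; balance after payment $5,145.35.
Month 4: interest $72.46; balance after payment $4,927.81.
Month 5: interest $69.40; balance after payment $4,707.21.
Month 6: interest $66.29; balance after payment $4,483.51.
Month 7: interest $63.14; balance after payment $4,256.65.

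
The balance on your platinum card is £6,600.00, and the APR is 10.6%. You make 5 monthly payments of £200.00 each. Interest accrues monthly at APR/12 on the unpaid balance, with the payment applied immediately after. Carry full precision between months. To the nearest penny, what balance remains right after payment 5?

Monthly rate r = 10.6%/12 = 0.883333% = 0.00883333.
Each month: B ← B·(1+r) − £200.00.
Month 1: interest £58.30; balance after payment £6,458.30.
Month 2: interest £57.05; balance after payment £6,315.35.
Month 3: interest £55.79; balance after payment £6,171.13.
Month 4: interest £54.51; balance after payment £6,025.65.
Month 5: interest £53.23; balance after payment £5,878.87.

£5,878.87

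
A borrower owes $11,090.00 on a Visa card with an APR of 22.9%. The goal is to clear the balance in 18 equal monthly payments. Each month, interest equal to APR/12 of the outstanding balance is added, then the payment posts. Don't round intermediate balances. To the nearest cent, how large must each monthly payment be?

$733.78

Monthly rate r = 22.9%/12 = 1.90833% = 0.0190833.
Level-payment amortization: P = B₀·r / (1 − (1+r)^(−n)) = 11090.00·0.0190833 / (1 − 1.01908^(−18)).
Denominator 1 − (1+r)^(−18) = 0.288417238.
P = 211.634 / 0.288417238 ≈ 733.78.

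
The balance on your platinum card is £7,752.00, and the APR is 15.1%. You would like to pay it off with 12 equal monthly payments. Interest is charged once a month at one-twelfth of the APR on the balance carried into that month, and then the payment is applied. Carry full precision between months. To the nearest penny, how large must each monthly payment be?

£700.05

Monthly rate r = 15.1%/12 = 1.25833% = 0.0125833.
Level-payment amortization: P = B₀·r / (1 − (1+r)^(−n)) = 7752.00·0.0125833 / (1 − 1.01258^(−12)).
Denominator 1 − (1+r)^(−12) = 0.139341817.
P = 97.546 / 0.139341817 ≈ 700.05.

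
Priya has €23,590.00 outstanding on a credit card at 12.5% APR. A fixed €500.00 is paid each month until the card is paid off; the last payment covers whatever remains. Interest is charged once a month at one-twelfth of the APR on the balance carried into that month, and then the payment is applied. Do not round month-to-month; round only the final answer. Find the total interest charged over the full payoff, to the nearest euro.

Monthly rate r = 12.5%/12 = 1.04167% = 0.0104167.
Payoff takes n = ⌈−ln(1 − rB₀/P)/ln(1+r)⌉ = ⌈65.254⌉ = 66 payments; the last is €127.24.
Total paid = 65·€500.00 + €127.24 = €32,627.24.
Total interest = total paid − principal = €32,627.24 − €23,590.00 = €9,037.24.

€9,037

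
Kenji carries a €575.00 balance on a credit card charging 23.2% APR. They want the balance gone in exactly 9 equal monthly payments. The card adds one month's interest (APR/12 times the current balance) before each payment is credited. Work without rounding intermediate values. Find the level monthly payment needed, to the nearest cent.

€70.22

Monthly rate r = 23.2%/12 = 1.93333% = 0.0193333.
Level-payment amortization: P = B₀·r / (1 − (1+r)^(−n)) = 575.00·0.0193333 / (1 − 1.01933^(−9)).
Denominator 1 − (1+r)^(−9) = 0.15830652.
P = 11.1167 / 0.15830652 ≈ 70.22.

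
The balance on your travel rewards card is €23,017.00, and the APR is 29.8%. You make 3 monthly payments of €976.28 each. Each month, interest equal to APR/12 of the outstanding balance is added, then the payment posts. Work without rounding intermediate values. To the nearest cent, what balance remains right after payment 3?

€21,772.53

Monthly rate r = 29.8%/12 = 2.48333% = 0.0248333.
Each month: B ← B·(1+r) − €976.28.
Month 1: interest €571.59; balance after payment €22,612.31.
Month 2: interest €561.54; balance after payment €22,197.57.
Month 3: interest €551.24; balance after payment €21,772.53.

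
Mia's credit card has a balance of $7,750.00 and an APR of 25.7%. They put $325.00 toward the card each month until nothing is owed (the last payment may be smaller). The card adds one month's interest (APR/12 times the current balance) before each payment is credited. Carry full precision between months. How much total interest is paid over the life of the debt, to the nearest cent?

Monthly rate r = 25.7%/12 = 2.14167% = 0.0214167.
Payoff takes n = ⌈−ln(1 − rB₀/P)/ln(1+r)⌉ = ⌈33.732⌉ = 34 payments; the last is $238.43.
Total paid = 33·$325.00 + $238.43 = $10,963.43.
Total interest = total paid − principal = $10,963.43 − $7,750.00 = $3,213.43.

$3,213.43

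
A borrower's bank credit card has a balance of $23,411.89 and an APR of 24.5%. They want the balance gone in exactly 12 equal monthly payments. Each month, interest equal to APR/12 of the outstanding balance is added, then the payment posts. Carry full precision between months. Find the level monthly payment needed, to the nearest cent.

Monthly rate r = 24.5%/12 = 2.04167% = 0.0204167.
Level-payment amortization: P = B₀·r / (1 − (1+r)^(−n)) = 23411.89·0.0204167 / (1 − 1.02042^(−12)).
Denominator 1 − (1+r)^(−12) = 0.215361744.
P = 477.993 / 0.215361744 ≈ 2219.49.

$2,219.49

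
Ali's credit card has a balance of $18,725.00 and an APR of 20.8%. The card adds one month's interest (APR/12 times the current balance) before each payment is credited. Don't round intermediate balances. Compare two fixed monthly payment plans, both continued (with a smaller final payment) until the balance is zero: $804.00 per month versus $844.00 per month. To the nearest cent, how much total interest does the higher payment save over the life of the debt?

$346.82

Monthly rate r = 20.8%/12 = 1.73333% = 0.0173333.
At $804.00/mo: n = ⌈−ln(1 − rB₀/P)/ln(1+r)⌉ = 31 payments (last $68.36); total interest = total paid − $18,725.00 = $5,463.36.
At $844.00/mo: 29 payments (last $209.54); total interest $5,116.54.
Interest saved = $5,463.36 − $5,116.54 = $346.82.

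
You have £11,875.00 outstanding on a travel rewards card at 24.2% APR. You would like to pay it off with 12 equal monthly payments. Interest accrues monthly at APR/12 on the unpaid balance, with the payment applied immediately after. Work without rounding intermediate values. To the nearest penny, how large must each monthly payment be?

£1,124.04

Monthly rate r = 24.2%/12 = 2.01667% = 0.0201667.
Level-payment amortization: P = B₀·r / (1 − (1+r)^(−n)) = 11875.00·0.0201667 / (1 − 1.02017^(−12)).
Denominator 1 − (1+r)^(−12) = 0.213051249.
P = 239.479 / 0.213051249 ≈ 1124.04.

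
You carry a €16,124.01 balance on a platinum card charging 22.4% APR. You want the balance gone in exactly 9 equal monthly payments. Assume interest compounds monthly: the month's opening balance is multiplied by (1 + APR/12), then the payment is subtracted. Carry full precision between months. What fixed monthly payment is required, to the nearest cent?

€1,962.89

Monthly rate r = 22.4%/12 = 1.86667% = 0.0186667.
Level-payment amortization: P = B₀·r / (1 − (1+r)^(−n)) = 16124.01·0.0186667 / (1 − 1.01867^(−9)).
Denominator 1 − (1+r)^(−9) = 0.153335904.
P = 300.982 / 0.153335904 ≈ 1962.89.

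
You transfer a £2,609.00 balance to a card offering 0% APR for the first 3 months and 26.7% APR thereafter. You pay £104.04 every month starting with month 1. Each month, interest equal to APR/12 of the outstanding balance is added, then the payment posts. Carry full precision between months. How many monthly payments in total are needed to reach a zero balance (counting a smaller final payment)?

Promo months 1–3 at r₀ = 0%/12 = 0; months 4+ at r₁ = 26.7%/12 = 0.02225.
After month 3 (no interest yet): B = £2,609.00 − 3·£104.04 = £2,296.88.
Then at r₁ with £104.04/mo: n₂ = −ln(1 − r₁·B/P)/ln(1+r₁) ≈ 30.71 → 31 more payments.

34 payments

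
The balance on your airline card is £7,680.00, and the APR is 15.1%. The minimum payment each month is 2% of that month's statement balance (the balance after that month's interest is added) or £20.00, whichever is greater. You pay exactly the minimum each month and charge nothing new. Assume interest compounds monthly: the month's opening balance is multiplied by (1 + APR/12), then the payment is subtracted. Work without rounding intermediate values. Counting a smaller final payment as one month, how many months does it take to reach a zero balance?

345 months

Monthly rate r = 15.1%/12 = 1.25833% = 0.0125833.
While 2% of the post-interest balance exceeds £20.00, each month B ← (B·(1+r))·(1 − 0.02), i.e. B shrinks by the factor (1+r)·0.98 = 0.99233.
This holds for months 1–267. Entering month 268 the balance is £983.42; 2% of the post-interest balance is now below £20.00, so the flat £20.00 minimum applies from here.
From month 268 a fixed £20.00 at rate r clears £983.42 in 78 more payments. Total: 267 + 78 = 345 months.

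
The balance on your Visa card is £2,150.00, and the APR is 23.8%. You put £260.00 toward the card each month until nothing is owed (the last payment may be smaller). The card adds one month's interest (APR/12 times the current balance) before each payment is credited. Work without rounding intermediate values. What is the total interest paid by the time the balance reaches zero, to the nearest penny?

£221.80

Monthly rate r = 23.8%/12 = 1.98333% = 0.0198333.
Payoff takes n = ⌈−ln(1 − rB₀/P)/ln(1+r)⌉ = ⌈9.121⌉ = 10 payments; the last is £31.80.
Total paid = 9·£260.00 + £31.80 = £2,371.80.
Total interest = total paid − principal = £2,371.80 − £2,150.00 = £221.80.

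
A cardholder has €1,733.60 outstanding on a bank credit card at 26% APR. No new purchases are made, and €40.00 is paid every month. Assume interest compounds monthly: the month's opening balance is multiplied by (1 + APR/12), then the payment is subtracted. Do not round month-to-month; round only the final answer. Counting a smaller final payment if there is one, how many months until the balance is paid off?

131 months

Monthly rate r = 26%/12 = 2.16667% = 0.0216667.
Recurrence: B ← B·(1+r) − €40.00.
Month 1: interest €37.56; balance after payment €1,731.16.
Month 2: interest €37.51; balance after payment €1,728.67.
Closed form: n = −ln(1 − rB₀/P)/ln(1+r) = −ln(0.060967)/ln(1.02167) ≈ 130.506, so the balance reaches zero during payment 131.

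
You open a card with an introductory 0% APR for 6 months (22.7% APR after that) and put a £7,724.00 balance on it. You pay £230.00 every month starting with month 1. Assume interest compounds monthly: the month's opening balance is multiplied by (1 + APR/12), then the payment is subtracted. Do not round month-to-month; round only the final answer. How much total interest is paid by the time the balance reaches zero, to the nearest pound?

Promo months 1–6 at r₀ = 0%/12 = 0; months 7+ at r₁ = 22.7%/12 = 0.0189167.
After month 6 (no interest yet): B = £7,724.00 − 6·£230.00 = £6,344.00.
Then at r₁ with £230.00/mo: n₂ = −ln(1 − r₁·B/P)/ln(1+r₁) ≈ 39.36 → 40 more payments.
Total paid = 45·£230.00 + £84.04 = £10,434.04; interest = £10,434.04 − £7,724.00 = £2,710.04.

£2,710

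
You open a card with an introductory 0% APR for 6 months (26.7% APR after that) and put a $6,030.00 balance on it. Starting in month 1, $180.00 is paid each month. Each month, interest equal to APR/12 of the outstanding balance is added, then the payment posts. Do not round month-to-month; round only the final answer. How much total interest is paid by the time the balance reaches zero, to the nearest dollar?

$2,791

Promo months 1–6 at r₀ = 0%/12 = 0; months 7+ at r₁ = 26.7%/12 = 0.02225.
After month 6 (no interest yet): B = $6,030.00 − 6·$180.00 = $4,950.00.
Then at r₁ with $180.00/mo: n₂ = −ln(1 − r₁·B/P)/ln(1+r₁) ≈ 43.01 → 44 more payments.
Total paid = 49·$180.00 + $1.38 = $8,821.38; interest = $8,821.38 − $6,030.00 = $2,791.38.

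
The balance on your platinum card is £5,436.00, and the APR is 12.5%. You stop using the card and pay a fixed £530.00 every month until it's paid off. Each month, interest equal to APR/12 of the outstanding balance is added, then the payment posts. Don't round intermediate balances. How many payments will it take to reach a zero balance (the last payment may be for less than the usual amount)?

Monthly rate r = 12.5%/12 = 1.04167% = 0.0104167.
Recurrence: B ← B·(1+r) − £530.00.
Month 1: interest £56.62; balance after payment £4,962.62.
Month 2: interest £51.69; balance after payment £4,484.32.
Closed form: n = −ln(1 − rB₀/P)/ln(1+r) = −ln(0.89316)/ln(1.01042) ≈ 10.903, so the balance reaches zero during payment 11.

11 payments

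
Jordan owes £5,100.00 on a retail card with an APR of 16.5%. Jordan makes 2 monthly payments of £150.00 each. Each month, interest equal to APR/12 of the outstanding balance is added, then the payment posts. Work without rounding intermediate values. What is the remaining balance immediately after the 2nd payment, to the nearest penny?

Monthly rate r = 16.5%/12 = 1.375% = 0.01375.
Each month: B ← B·(1+r) − £150.00.
Month 1: interest £70.12; balance after payment £5,020.12.
Month 2: interest £69.03; balance after payment £4,939.15.

£4,939.15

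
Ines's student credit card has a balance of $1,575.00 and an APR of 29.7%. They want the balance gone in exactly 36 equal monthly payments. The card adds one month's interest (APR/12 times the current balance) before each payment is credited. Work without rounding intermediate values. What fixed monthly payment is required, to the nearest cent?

$66.60

Monthly rate r = 29.7%/12 = 2.475% = 0.02475.
Level-payment amortization: P = B₀·r / (1 − (1+r)^(−n)) = 1575.00·0.02475 / (1 − 1.02475^(−36)).
Denominator 1 − (1+r)^(−36) = 0.585280336.
P = 38.9812 / 0.585280336 ≈ 66.60.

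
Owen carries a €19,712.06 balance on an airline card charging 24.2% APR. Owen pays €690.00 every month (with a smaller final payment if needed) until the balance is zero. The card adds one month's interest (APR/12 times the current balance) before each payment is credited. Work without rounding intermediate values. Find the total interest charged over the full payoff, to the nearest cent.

€9,950.38

Monthly rate r = 24.2%/12 = 2.01667% = 0.0201667.
Payoff takes n = ⌈−ln(1 − rB₀/P)/ln(1+r)⌉ = ⌈42.989⌉ = 43 payments; the last is €682.44.
Total paid = 42·€690.00 + €682.44 = €29,662.44.
Total interest = total paid − principal = €29,662.44 − €19,712.06 = €9,950.38.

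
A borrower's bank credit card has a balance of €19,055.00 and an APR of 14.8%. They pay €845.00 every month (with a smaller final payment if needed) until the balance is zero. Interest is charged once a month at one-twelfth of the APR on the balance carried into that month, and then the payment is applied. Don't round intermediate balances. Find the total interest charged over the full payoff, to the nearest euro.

€3,412

Monthly rate r = 14.8%/12 = 1.23333% = 0.0123333.
Payoff takes n = ⌈−ln(1 − rB₀/P)/ln(1+r)⌉ = ⌈26.587⌉ = 27 payments; the last is €497.00.
Total paid = 26·€845.00 + €497.00 = €22,467.00.
Total interest = total paid − principal = €22,467.00 − €19,055.00 = €3,412.00.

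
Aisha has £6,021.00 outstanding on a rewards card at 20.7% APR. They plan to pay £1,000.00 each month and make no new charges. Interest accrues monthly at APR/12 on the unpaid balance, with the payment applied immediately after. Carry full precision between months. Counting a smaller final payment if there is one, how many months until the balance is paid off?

7 months

Monthly rate r = 20.7%/12 = 1.725% = 0.01725.
Recurrence: B ← B·(1+r) − £1,000.00.
Month 1: interest £103.86; balance after payment £5,124.86.
Month 2: interest £88.40; balance after payment £4,213.27.
Closed form: n = −ln(1 − rB₀/P)/ln(1+r) = −ln(0.89614)/ln(1.01725) ≈ 6.412, so the balance reaches zero during payment 7.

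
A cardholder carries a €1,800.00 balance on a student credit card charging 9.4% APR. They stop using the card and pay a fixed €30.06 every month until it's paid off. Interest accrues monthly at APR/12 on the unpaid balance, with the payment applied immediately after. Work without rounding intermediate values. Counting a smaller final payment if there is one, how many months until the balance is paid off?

Monthly rate r = 9.4%/12 = 0.783333% = 0.00783333.
Recurrence: B ← B·(1+r) − €30.06.
Month 1: interest €14.10; balance after payment €1,784.04.
Month 2: interest €13.97; balance after payment €1,767.95.
Closed form: n = −ln(1 − rB₀/P)/ln(1+r) = −ln(0.53094)/ln(1.00783) ≈ 81.139, so the balance reaches zero during payment 82.

82 months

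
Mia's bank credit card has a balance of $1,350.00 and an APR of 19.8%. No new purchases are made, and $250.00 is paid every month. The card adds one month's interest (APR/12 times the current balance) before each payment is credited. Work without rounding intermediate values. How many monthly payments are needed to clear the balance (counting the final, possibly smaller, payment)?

Monthly rate r = 19.8%/12 = 1.65% = 0.0165.
Recurrence: B ← B·(1+r) − $250.00.
Month 1: interest $22.28; balance after payment $1,122.28.
Month 2: interest $18.52; balance after payment $890.79.
Month 3: interest $14.70; balance after payment $655.49.
Month 4: interest $10.82; balance after payment $416.31.
Month 5: interest $6.87; balance after payment $173.18.
Month 6: interest $2.86; balance after payment $0.00.

6 payments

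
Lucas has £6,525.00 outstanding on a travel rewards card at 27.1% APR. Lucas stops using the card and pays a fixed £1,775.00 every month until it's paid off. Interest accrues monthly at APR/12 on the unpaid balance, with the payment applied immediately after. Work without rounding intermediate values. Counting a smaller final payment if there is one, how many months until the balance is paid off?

Monthly rate r = 27.1%/12 = 2.25833% = 0.0225833.
Recurrence: B ← B·(1+r) − £1,775.00.
Month 1: interest £147.36; balance after payment £4,897.36.
Month 2: interest £110.60; balance after payment £3,232.95.
Month 3: interest £73.01; balance after payment £1,530.97.
Month 4: interest £34.57; balance after payment £0.00.

4 months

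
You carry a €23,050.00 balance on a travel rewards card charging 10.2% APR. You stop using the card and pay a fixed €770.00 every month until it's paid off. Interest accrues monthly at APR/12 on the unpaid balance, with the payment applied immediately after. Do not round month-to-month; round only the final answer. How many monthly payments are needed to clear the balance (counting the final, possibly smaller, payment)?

Monthly rate r = 10.2%/12 = 0.85% = 0.0085.
Recurrence: B ← B·(1+r) − €770.00.
Month 1: interest €195.92; balance after payment €22,475.92.
Month 2: interest €191.05; balance after payment €21,896.97.
Closed form: n = −ln(1 − rB₀/P)/ln(1+r) = −ln(0.74555)/ln(1.0085) ≈ 34.691, so the balance reaches zero during payment 35.

35 months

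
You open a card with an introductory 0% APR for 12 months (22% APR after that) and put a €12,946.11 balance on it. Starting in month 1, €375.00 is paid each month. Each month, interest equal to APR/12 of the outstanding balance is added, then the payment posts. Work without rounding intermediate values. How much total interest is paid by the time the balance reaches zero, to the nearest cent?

€2,548.19

Promo months 1–12 at r₀ = 0%/12 = 0; months 13+ at r₁ = 22%/12 = 0.0183333.
After month 12 (no interest yet): B = €12,946.11 − 12·€375.00 = €8,446.11.
Then at r₁ with €375.00/mo: n₂ = −ln(1 − r₁·B/P)/ln(1+r₁) ≈ 29.32 → 30 more payments.
Total paid = 41·€375.00 + €119.30 = €15,494.30; interest = €15,494.30 − €12,946.11 = €2,548.19.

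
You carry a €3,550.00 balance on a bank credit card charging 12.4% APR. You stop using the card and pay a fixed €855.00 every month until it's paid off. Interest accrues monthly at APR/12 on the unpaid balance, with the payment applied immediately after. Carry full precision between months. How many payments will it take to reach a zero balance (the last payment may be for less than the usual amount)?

5 months

Monthly rate r = 12.4%/12 = 1.03333% = 0.0103333.
Recurrence: B ← B·(1+r) − €855.00.
Month 1: interest €36.68; balance after payment €2,731.68.
Month 2: interest €28.23; balance after payment €1,904.91.
Month 3: interest €19.68; balance after payment €1,069.59.
Month 4: interest €11.05; balance after payment €225.65.
Month 5: interest €2.33; balance after payment €0.00.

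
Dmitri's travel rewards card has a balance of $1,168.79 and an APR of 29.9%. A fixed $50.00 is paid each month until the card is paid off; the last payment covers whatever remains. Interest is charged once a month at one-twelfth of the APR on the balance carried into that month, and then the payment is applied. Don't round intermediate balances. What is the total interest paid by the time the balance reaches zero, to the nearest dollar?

Monthly rate r = 29.9%/12 = 2.49167% = 0.0249167.
Payoff takes n = ⌈−ln(1 − rB₀/P)/ln(1+r)⌉ = ⌈35.485⌉ = 36 payments; the last is $24.43.
Total paid = 35·$50.00 + $24.43 = $1,774.43.
Total interest = total paid − principal = $1,774.43 − $1,168.79 = $605.64.

$606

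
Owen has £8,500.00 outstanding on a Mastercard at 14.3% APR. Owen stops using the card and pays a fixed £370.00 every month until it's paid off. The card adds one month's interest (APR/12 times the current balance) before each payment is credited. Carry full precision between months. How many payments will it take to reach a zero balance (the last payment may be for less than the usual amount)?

28 months

Monthly rate r = 14.3%/12 = 1.19167% = 0.0119167.
Recurrence: B ← B·(1+r) − £370.00.
Month 1: interest £101.29; balance after payment £8,231.29.
Month 2: interest £98.09; balance after payment £7,959.38.
Closed form: n = −ln(1 − rB₀/P)/ln(1+r) = −ln(0.72624)/ln(1.01192) ≈ 27.002, so the balance reaches zero during payment 28.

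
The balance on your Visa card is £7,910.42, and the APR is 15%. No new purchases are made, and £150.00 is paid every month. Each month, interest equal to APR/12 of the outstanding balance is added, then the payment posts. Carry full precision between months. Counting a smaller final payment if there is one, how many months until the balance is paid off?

Monthly rate r = 15%/12 = 1.25% = 0.0125.
Recurrence: B ← B·(1+r) − £150.00.
Month 1: interest £98.88; balance after payment £7,859.30.
Month 2: interest £98.24; balance after payment £7,807.54.
Closed form: n = −ln(1 − rB₀/P)/ln(1+r) = −ln(0.3408)/ln(1.0125) ≈ 86.654, so the balance reaches zero during payment 87.

87 months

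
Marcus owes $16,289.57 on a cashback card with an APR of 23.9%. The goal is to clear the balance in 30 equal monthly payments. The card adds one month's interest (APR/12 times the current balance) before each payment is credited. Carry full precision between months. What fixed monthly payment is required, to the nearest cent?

$726.49

Monthly rate r = 23.9%/12 = 1.99167% = 0.0199167.
Level-payment amortization: P = B₀·r / (1 − (1+r)^(−n)) = 16289.57·0.0199167 / (1 − 1.01992^(−30)).
Denominator 1 − (1+r)^(−30) = 0.446574281.
P = 324.434 / 0.446574281 ≈ 726.49.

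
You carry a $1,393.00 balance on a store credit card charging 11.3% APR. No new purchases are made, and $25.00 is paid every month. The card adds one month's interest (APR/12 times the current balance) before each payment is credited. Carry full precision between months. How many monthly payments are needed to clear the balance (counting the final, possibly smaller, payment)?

Monthly rate r = 11.3%/12 = 0.941667% = 0.00941667.
Recurrence: B ← B·(1+r) − $25.00.
Month 1: interest $13.12; balance after payment $1,381.12.
Month 2: interest $13.01; balance after payment $1,369.12.
Closed form: n = −ln(1 − rB₀/P)/ln(1+r) = −ln(0.4753)/ln(1.00942) ≈ 79.359, so the balance reaches zero during payment 80.

80 months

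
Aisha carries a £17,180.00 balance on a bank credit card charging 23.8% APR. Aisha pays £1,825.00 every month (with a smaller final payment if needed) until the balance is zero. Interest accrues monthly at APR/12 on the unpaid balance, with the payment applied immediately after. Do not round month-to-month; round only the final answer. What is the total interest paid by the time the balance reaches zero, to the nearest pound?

Monthly rate r = 23.8%/12 = 1.98333% = 0.0198333.
Payoff takes n = ⌈−ln(1 − rB₀/P)/ln(1+r)⌉ = ⌈10.523⌉ = 11 payments; the last is £958.75.
Total paid = 10·£1,825.00 + £958.75 = £19,208.75.
Total interest = total paid − principal = £19,208.75 − £17,180.00 = £2,028.75.

£2,029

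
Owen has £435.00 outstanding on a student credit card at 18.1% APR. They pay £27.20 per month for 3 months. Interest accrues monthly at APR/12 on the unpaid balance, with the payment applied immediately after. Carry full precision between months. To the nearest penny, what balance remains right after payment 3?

Monthly rate r = 18.1%/12 = 1.50833% = 0.0150833.
Each month: B ← B·(1+r) − £27.20.
Month 1: interest £6.56; balance after payment £414.36.
Month 2: interest £6.25; balance after payment £393.41.
Month 3: interest £5.93; balance after payment £372.15.

£372.15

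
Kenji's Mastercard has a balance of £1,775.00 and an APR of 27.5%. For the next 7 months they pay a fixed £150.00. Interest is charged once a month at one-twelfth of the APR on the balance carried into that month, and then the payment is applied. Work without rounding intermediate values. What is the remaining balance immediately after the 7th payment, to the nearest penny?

Monthly rate r = 27.5%/12 = 2.29167% = 0.0229167.
Each month: B ← B·(1+r) − £150.00.
Month 1: interest £40.68; balance after payment £1,665.68.
Month 2: interest £38.17; balance after payment £1,553.85.
Month 3: interest £35.61; balance after payment £1,439.46.
Month 4: interest £32.99; balance after payment £1,322.45.
Month 5: interest £30.31; balance after payment £1,202.75.
Month 6: interest £27.56; balance after payment £1,080.31.
Month 7: interest £24.76; balance after payment £955.07.

£955.07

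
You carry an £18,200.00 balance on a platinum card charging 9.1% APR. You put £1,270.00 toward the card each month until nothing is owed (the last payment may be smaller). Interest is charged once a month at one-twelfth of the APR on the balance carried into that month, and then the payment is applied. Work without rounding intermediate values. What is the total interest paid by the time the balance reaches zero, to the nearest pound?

£1,141

Monthly rate r = 9.1%/12 = 0.758333% = 0.00758333.
Payoff takes n = ⌈−ln(1 − rB₀/P)/ln(1+r)⌉ = ⌈15.228⌉ = 16 payments; the last is £290.79.
Total paid = 15·£1,270.00 + £290.79 = £19,340.79.
Total interest = total paid − principal = £19,340.79 − £18,200.00 = £1,140.79.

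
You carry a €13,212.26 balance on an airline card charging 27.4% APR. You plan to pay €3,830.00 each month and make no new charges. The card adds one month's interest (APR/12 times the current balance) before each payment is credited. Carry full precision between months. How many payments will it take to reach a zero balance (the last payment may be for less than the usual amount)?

Monthly rate r = 27.4%/12 = 2.28333% = 0.0228333.
Recurrence: B ← B·(1+r) − €3,830.00.
Month 1: interest €301.68; balance after payment €9,683.94.
Month 2: interest €221.12; balance after payment €6,075.06.
Month 3: interest €138.71; balance after payment €2,383.77.
Month 4: interest €54.43; balance after payment €0.00.

4 payments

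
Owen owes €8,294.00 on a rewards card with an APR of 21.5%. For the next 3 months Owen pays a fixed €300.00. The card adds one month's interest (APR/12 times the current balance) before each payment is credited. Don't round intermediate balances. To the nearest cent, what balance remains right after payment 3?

Monthly rate r = 21.5%/12 = 1.79167% = 0.0179167.
Each month: B ← B·(1+r) − €300.00.
Month 1: interest €148.60; balance after payment €8,142.60.
Month 2: interest €145.89; balance after payment €7,988.49.
Month 3: interest €143.13; balance after payment €7,831.62.

€7,831.62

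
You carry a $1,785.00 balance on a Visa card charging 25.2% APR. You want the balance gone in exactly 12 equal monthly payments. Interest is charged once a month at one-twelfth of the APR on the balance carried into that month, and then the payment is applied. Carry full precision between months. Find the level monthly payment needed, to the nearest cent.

$169.83

Monthly rate r = 25.2%/12 = 2.1% = 0.021.
Level-payment amortization: P = B₀·r / (1 − (1+r)^(−n)) = 1785.00·0.021 / (1 − 1.021^(−12)).
Denominator 1 − (1+r)^(−12) = 0.22072437.
P = 37.485 / 0.22072437 ≈ 169.83.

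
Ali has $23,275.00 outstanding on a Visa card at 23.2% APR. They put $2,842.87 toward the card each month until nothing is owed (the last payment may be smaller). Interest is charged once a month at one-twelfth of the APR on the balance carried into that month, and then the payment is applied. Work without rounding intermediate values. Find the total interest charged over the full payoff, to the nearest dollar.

$2,307

Monthly rate r = 23.2%/12 = 1.93333% = 0.0193333.
Payoff takes n = ⌈−ln(1 − rB₀/P)/ln(1+r)⌉ = ⌈8.999⌉ = 9 payments; the last is $2,839.09.
Total paid = 8·$2,842.87 + $2,839.09 = $25,582.05.
Total interest = total paid − principal = $25,582.05 − $23,275.00 = $2,307.05.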